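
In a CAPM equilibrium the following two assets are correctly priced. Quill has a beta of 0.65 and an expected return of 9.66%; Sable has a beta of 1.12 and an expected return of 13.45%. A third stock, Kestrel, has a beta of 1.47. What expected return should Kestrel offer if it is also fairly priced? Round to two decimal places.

16.27%

MRP (SML slope) = (13.45% − 9.66%) / (1.12 − 0.65) = 3.79% / 0.47 = 8.0638%
R_f (intercept) = 9.66% − 0.65 × 8.0638% = 4.4185%
E(R_Kestrel) = R_f + β × MRP = 4.4185% + 1.47 × 8.0638% = 16.27%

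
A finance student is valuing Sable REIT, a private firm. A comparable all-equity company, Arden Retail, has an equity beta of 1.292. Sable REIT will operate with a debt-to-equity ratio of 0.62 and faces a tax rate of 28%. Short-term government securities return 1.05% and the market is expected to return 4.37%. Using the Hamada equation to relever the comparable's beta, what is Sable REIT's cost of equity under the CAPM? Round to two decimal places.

7.25%

β_L = β_U × [1 + (1 − t)(D/E)] = 1.292 × [1 + (1 − 0.28) × 0.62]
    = 1.292 × [1 + 0.72 × 0.62] = 1.292 × 1.4464 = 1.8687
MRP = 4.37% − 1.05% = 3.32%
E(R) = R_f + β_L × MRP = 1.05% + 1.8687 × 3.32% = 7.25%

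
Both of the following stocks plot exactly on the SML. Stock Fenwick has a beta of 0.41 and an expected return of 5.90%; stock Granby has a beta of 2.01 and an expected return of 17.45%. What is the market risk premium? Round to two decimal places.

7.22%

Both satisfy E(R) = R_f + β·MRP, so the slope of the SML is
MRP = (17.45% − 5.90%) / (2.01 − 0.41) = 11.55% / 1.60 = 7.2188%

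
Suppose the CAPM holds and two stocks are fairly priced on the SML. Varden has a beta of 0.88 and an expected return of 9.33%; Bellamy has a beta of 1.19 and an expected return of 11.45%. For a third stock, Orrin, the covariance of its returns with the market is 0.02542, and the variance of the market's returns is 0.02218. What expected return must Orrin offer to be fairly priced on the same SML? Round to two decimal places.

MRP = (11.45% − 9.33%) / (1.19 − 0.88) = 6.8387%
R_f = 9.33% − 0.88 × 6.8387% = 3.3119%
β_Orrin = Cov / Var(R_m) = 0.02542 / 0.02218 = 1.1461
E(R_Orrin) = R_f + β × MRP = 3.3119% + 1.1461 × 6.8387% = 11.15%

11.15%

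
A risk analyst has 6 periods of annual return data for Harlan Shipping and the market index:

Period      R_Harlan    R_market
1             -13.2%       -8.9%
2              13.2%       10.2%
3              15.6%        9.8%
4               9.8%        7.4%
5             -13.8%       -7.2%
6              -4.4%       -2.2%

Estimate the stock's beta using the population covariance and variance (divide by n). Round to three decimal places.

1.527

Mean R_i = (-13.2 + 13.2 + 15.6 + 9.8 − 13.8 − 4.4) / 6 = 1.2000%
Mean R_m = (-8.9 + 10.2 + 9.8 + 7.4 − 7.2 − 2.2) / 6 = 1.5167%
Σ(R_i − R̄_i)(R_m − R̄_m) = 575.6400  ⇒  Cov = 575.6400 / 6 = 95.9400
Σ(R_m − R̄_m)² = 376.9283  ⇒  Var(R_m) = 376.9283 / 6 = 62.8214
β = Cov / Var(R_m) = 95.9400 / 62.8214 = 1.5272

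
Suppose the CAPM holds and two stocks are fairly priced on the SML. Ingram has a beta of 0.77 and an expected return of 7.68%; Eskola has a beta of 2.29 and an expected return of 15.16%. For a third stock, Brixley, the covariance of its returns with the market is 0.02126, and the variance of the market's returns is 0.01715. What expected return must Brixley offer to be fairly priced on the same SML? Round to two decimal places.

9.99%

MRP = (15.16% − 7.68%) / (2.29 − 0.77) = 4.9211%
R_f = 7.68% − 0.77 × 4.9211% = 3.8908%
β_Brixley = Cov / Var(R_m) = 0.02126 / 0.01715 = 1.2397
E(R_Brixley) = R_f + β × MRP = 3.8908% + 1.2397 × 4.9211% = 9.99%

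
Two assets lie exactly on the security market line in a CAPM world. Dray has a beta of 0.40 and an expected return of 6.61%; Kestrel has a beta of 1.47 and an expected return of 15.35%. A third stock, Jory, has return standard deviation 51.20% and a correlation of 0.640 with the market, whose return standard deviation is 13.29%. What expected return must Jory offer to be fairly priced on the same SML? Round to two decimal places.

23.48%

MRP = (15.35% − 6.61%) / (1.47 − 0.40) = 8.1682%
R_f = 6.61% − 0.40 × 8.1682% = 3.3427%
β_Jory = ρ·σ_i/σ_m = 0.640 × 51.20 / 13.29 = 2.4656
E(R_Jory) = R_f + β × MRP = 3.3427% + 2.4656 × 8.1682% = 23.48%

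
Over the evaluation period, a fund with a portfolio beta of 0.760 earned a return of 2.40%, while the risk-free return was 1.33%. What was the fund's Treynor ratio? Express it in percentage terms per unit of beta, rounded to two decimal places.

1.41%

Treynor = (R_P − R_f) / β_P = (2.40% − 1.33%) / 0.7600 = 1.07% / 0.7600 = 1.41%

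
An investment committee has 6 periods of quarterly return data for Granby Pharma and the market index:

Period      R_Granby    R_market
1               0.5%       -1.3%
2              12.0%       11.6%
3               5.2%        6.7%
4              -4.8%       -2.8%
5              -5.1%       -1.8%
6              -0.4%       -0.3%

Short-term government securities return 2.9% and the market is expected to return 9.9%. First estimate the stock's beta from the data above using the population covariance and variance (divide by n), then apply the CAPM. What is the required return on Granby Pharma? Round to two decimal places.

10.45%

Mean R_i = (0.5 + 12.0 + 5.2 − 4.8 − 5.1 − 0.4) / 6 = 1.2333%
Mean R_m = (-1.3 + 11.6 + 6.7 − 2.8 − 1.8 − 0.3) / 6 = 2.0167%
Σ(R_i − R̄_i)(R_m − R̄_m) = 181.2067  ⇒  Cov = 181.2067 / 6 = 30.2011
Σ(R_m − R̄_m)² = 167.9083  ⇒  Var(R_m) = 167.9083 / 6 = 27.9847
β = Cov / Var(R_m) = 30.2011 / 27.9847 = 1.0792
MRP = 9.9% − 2.9% = 7.00%
E(R) = R_f + β × MRP = 2.9% + 1.0792 × 7.0% = 10.45%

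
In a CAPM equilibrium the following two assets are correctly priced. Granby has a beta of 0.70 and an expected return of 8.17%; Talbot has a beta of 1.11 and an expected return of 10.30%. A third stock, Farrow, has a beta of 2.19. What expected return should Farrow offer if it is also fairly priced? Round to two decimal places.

MRP (SML slope) = (10.30% − 8.17%) / (1.11 − 0.70) = 2.13% / 0.41 = 5.1951%
R_f (intercept) = 8.17% − 0.70 × 5.1951% = 4.5334%
E(R_Farrow) = R_f + β × MRP = 4.5334% + 2.19 × 5.1951% = 15.91%

15.91%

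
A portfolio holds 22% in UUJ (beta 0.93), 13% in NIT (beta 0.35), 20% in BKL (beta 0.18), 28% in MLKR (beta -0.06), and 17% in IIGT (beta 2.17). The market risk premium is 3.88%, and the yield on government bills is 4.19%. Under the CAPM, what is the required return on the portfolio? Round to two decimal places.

6.67%

β_P = Σ w_i β_i = 0.22×0.93 + 0.13×0.35 + 0.20×0.18 + 0.28×-0.06 + 0.17×2.17 = 0.6382
E(R_P) = R_f + β_P × MRP = 4.19% + 0.6382 × 3.88% = 6.67%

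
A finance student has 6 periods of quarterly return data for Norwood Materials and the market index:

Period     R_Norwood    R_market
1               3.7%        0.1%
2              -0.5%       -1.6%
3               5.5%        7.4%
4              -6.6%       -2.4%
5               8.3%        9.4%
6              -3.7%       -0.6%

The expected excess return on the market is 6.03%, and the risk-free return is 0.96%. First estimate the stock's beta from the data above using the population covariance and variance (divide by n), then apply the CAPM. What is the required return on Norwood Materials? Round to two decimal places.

Mean R_i = (3.7 − 0.5 + 5.5 − 6.6 + 8.3 − 3.7) / 6 = 1.1167%
Mean R_m = (0.1 − 1.6 + 7.4 − 2.4 + 9.4 − 0.6) / 6 = 2.0500%
Σ(R_i − R̄_i)(R_m − R̄_m) = 124.2150  ⇒  Cov = 124.2150 / 6 = 20.7025
Σ(R_m − R̄_m)² = 126.5950  ⇒  Var(R_m) = 126.5950 / 6 = 21.0992
β = Cov / Var(R_m) = 20.7025 / 21.0992 = 0.9812
E(R) = R_f + β × MRP = 0.96% + 0.9812 × 6.03% = 6.88%

6.88%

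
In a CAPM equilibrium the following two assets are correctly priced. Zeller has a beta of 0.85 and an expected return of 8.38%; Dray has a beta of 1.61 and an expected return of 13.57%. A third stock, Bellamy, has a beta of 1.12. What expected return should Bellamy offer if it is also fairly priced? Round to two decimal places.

MRP (SML slope) = (13.57% − 8.38%) / (1.61 − 0.85) = 5.19% / 0.76 = 6.8289%
R_f (intercept) = 8.38% − 0.85 × 6.8289% = 2.5754%
E(R_Bellamy) = R_f + β × MRP = 2.5754% + 1.12 × 6.8289% = 10.22%

10.22%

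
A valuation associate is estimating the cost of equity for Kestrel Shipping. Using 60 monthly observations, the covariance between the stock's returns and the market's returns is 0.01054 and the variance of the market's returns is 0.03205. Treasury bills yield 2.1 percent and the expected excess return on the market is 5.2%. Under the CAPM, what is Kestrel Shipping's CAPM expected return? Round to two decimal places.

β = Cov(R_i, R_m) / Var(R_m) = 0.01054 / 0.03205 = 0.3289
E(R) = R_f + β × MRP = 2.1% + 0.3289 × 5.2% = 3.81%

3.81%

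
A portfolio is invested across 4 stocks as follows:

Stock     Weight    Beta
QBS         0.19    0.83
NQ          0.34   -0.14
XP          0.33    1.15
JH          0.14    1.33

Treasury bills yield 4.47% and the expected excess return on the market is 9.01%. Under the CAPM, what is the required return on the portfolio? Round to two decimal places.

β_P = Σ w_i β_i = 0.19×0.83 + 0.34×-0.14 + 0.33×1.15 + 0.14×1.33 = 0.6758
E(R_P) = R_f + β_P × MRP = 4.47% + 0.6758 × 9.01% = 10.56%

10.56%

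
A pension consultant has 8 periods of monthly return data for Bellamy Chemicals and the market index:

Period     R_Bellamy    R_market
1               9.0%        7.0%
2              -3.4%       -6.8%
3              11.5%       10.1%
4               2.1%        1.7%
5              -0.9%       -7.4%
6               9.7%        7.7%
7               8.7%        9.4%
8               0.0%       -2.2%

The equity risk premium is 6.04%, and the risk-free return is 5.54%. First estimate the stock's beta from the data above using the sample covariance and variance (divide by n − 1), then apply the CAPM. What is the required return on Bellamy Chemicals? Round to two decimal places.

10.23%

Mean R_i = (9.0 − 3.4 + 11.5 + 2.1 − 0.9 + 9.7 + 8.7 + 0.0) / 8 = 4.5875%
Mean R_m = (7.0 − 6.8 + 10.1 + 1.7 − 7.4 + 7.7 + 9.4 − 2.2) / 8 = 2.4375%
Σ(R_i − R̄_i)(R_m − R̄_m) = 279.5138  ⇒  Cov = 279.5138 / 7 = 39.9305
Σ(R_m − R̄_m)² = 359.8588  ⇒  Var(R_m) = 359.8588 / 7 = 51.4084
β = Cov / Var(R_m) = 39.9305 / 51.4084 = 0.7767
E(R) = R_f + β × MRP = 5.54% + 0.7767 × 6.04% = 10.23%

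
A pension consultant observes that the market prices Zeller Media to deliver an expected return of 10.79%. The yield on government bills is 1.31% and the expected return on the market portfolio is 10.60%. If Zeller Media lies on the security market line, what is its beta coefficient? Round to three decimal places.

1.020

MRP = 10.60% − 1.31% = 9.29%
β = (E(R) − R_f) / MRP = (10.79% − 1.31%) / 9.29% = 9.48% / 9.29% = 1.020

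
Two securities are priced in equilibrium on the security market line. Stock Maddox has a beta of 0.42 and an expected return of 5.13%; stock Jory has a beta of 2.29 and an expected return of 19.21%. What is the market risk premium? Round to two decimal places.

7.53%

Both satisfy E(R) = R_f + β·MRP, so the slope of the SML is
MRP = (19.21% − 5.13%) / (2.29 − 0.42) = 14.08% / 1.87 = 7.5294%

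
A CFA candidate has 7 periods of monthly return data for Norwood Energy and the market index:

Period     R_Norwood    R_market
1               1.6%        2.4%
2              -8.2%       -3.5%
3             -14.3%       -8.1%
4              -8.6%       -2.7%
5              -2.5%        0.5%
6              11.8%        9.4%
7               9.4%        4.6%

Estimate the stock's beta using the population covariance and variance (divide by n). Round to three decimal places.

Mean R_i = (1.6 − 8.2 − 14.3 − 8.6 − 2.5 + 11.8 + 9.4) / 7 = -1.5429%
Mean R_m = (2.4 − 3.5 − 8.1 − 2.7 + 0.5 + 9.4 + 4.6) / 7 = 0.3714%
Σ(R_i − R̄_i)(R_m − R̄_m) = 328.5114  ⇒  Cov = 328.5114 / 7 = 46.9302
Σ(R_m − R̄_m)² = 199.7143  ⇒  Var(R_m) = 199.7143 / 7 = 28.5306
β = Cov / Var(R_m) = 46.9302 / 28.5306 = 1.6449

1.645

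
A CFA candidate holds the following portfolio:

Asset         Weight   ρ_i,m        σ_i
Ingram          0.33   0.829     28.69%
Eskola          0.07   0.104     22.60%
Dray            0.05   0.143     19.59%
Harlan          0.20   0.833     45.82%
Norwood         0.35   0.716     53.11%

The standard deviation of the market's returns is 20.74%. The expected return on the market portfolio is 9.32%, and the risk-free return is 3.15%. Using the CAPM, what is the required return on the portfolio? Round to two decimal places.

β_Ingram = 0.829 × 28.69% / 20.74% = 1.1468
β_Eskola = 0.104 × 22.60% / 20.74% = 0.1133
β_Dray = 0.143 × 19.59% / 20.74% = 0.1351
β_Harlan = 0.833 × 45.82% / 20.74% = 1.8403
β_Norwood = 0.716 × 53.11% / 20.74% = 1.8335
β_P = Σ w_i β_i = 0.33×1.1468 + 0.07×0.1133 + 0.05×0.1351 + 0.20×1.8403 + 0.35×1.8335 = 1.4029
MRP = 9.32% − 3.15% = 6.17%
E(R_P) = R_f + β_P × MRP = 3.15% + 1.4029 × 6.17% = 11.81%

11.81%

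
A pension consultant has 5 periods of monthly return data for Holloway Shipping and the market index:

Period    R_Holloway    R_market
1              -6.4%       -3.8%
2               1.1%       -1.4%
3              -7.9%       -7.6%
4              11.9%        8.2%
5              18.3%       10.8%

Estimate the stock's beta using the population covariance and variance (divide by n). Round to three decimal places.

1.426

Mean R_i = (-6.4 + 1.1 − 7.9 + 11.9 + 18.3) / 5 = 3.4000%
Mean R_m = (-3.8 − 1.4 − 7.6 + 8.2 + 10.8) / 5 = 1.2400%
Σ(R_i − R̄_i)(R_m − R̄_m) = 356.9600  ⇒  Cov = 356.9600 / 5 = 71.3920
Σ(R_m − R̄_m)² = 250.3520  ⇒  Var(R_m) = 250.3520 / 5 = 50.0704
β = Cov / Var(R_m) = 71.3920 / 50.0704 = 1.4258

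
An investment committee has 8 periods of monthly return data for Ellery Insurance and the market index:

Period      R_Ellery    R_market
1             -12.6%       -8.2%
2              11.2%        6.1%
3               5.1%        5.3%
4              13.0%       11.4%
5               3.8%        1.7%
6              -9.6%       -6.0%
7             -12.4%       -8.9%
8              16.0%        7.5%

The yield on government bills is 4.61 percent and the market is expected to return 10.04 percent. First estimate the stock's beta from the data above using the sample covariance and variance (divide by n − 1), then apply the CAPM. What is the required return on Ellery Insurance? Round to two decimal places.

Mean R_i = (-12.6 + 11.2 + 5.1 + 13.0 + 3.8 − 9.6 − 12.4 + 16.0) / 8 = 1.8125%
Mean R_m = (-8.2 + 6.1 + 5.3 + 11.4 + 1.7 − 6.0 − 8.9 + 7.5) / 8 = 1.1125%
Σ(R_i − R̄_i)(R_m − R̄_m) = 625.1588  ⇒  Cov = 625.1588 / 7 = 89.3084
Σ(R_m − R̄_m)² = 426.9488  ⇒  Var(R_m) = 426.9488 / 7 = 60.9927
β = Cov / Var(R_m) = 89.3084 / 60.9927 = 1.4642
MRP = 10.04% − 4.61% = 5.43%
E(R) = R_f + β × MRP = 4.61% + 1.4642 × 5.43% = 12.56%

12.56%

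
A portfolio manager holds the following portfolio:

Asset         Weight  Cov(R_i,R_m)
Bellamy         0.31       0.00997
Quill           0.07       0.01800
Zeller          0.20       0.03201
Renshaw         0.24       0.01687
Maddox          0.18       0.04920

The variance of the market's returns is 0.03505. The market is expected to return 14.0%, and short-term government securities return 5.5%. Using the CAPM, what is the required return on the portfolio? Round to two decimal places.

β_Bellamy = 0.00997 / 0.03505 = 0.2845
β_Quill = 0.01800 / 0.03505 = 0.5136
β_Zeller = 0.03201 / 0.03505 = 0.9133
β_Renshaw = 0.01687 / 0.03505 = 0.4813
β_Maddox = 0.04920 / 0.03505 = 1.4037
β_P = Σ w_i β_i = 0.31×0.2845 + 0.07×0.5136 + 0.20×0.9133 + 0.24×0.4813 + 0.18×1.4037 = 0.6750
MRP = 14.0% − 5.5% = 8.50%
E(R_P) = R_f + β_P × MRP = 5.5% + 0.6750 × 8.5% = 11.24%

11.24%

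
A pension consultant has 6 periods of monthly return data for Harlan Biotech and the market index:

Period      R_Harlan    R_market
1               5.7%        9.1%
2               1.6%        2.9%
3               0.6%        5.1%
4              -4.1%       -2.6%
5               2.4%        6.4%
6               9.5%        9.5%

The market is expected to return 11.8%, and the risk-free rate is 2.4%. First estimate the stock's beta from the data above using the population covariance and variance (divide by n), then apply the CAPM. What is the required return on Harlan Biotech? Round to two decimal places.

11.35%

Mean R_i = (5.7 + 1.6 + 0.6 − 4.1 + 2.4 + 9.5) / 6 = 2.6167%
Mean R_m = (9.1 + 2.9 + 5.1 − 2.6 + 6.4 + 9.5) / 6 = 5.0667%
Σ(R_i − R̄_i)(R_m − R̄_m) = 96.2933  ⇒  Cov = 96.2933 / 6 = 16.0489
Σ(R_m − R̄_m)² = 101.1733  ⇒  Var(R_m) = 101.1733 / 6 = 16.8622
β = Cov / Var(R_m) = 16.0489 / 16.8622 = 0.9518
MRP = 11.8% − 2.4% = 9.40%
E(R) = R_f + β × MRP = 2.4% + 0.9518 × 9.4% = 11.35%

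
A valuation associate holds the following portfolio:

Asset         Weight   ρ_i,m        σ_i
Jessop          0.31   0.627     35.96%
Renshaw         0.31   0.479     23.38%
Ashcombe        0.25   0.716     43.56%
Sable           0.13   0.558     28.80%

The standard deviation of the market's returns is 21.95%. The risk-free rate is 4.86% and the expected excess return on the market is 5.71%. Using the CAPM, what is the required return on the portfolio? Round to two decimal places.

10.15%

β_Jessop = 0.627 × 35.96% / 21.95% = 1.0272
β_Renshaw = 0.479 × 23.38% / 21.95% = 0.5102
β_Ashcombe = 0.716 × 43.56% / 21.95% = 1.4209
β_Sable = 0.558 × 28.80% / 21.95% = 0.7321
β_P = Σ w_i β_i = 0.31×1.0272 + 0.31×0.5102 + 0.25×1.4209 + 0.13×0.7321 = 0.9270
E(R_P) = R_f + β_P × MRP = 4.86% + 0.9270 × 5.71% = 10.15%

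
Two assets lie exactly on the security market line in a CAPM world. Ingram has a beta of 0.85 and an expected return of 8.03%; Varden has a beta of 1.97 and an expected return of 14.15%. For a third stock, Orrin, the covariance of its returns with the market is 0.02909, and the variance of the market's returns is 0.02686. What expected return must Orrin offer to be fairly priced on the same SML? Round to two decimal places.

MRP = (14.15% − 8.03%) / (1.97 − 0.85) = 5.4643%
R_f = 8.03% − 0.85 × 5.4643% = 3.3853%
β_Orrin = Cov / Var(R_m) = 0.02909 / 0.02686 = 1.0830
E(R_Orrin) = R_f + β × MRP = 3.3853% + 1.0830 × 5.4643% = 9.30%

9.30%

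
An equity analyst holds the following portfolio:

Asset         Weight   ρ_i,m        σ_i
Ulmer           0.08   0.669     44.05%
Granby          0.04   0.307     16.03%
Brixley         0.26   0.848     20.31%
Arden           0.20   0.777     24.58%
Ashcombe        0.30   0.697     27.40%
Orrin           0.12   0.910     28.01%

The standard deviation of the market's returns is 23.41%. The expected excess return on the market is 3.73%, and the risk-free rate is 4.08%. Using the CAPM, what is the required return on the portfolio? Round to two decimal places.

7.21%

β_Ulmer = 0.669 × 44.05% / 23.41% = 1.2588
β_Granby = 0.307 × 16.03% / 23.41% = 0.2102
β_Brixley = 0.848 × 20.31% / 23.41% = 0.7357
β_Arden = 0.777 × 24.58% / 23.41% = 0.8158
β_Ashcombe = 0.697 × 27.40% / 23.41% = 0.8158
β_Orrin = 0.910 × 28.01% / 23.41% = 1.0888
β_P = Σ w_i β_i = 0.08×1.2588 + 0.04×0.2102 + 0.26×0.7357 + 0.20×0.8158 + 0.30×0.8158 + 0.12×1.0888 = 0.8390
E(R_P) = R_f + β_P × MRP = 4.08% + 0.8390 × 3.73% = 7.21%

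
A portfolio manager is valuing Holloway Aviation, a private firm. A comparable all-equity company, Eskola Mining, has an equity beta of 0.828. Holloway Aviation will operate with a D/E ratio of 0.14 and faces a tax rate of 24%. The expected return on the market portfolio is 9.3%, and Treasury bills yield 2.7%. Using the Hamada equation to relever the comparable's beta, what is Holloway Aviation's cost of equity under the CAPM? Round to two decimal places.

β_L = β_U × [1 + (1 − t)(D/E)] = 0.828 × [1 + (1 − 0.24) × 0.14]
    = 0.828 × [1 + 0.76 × 0.14] = 0.828 × 1.1064 = 0.9161
MRP = 9.3% − 2.7% = 6.60%
E(R) = R_f + β_L × MRP = 2.7% + 0.9161 × 6.6% = 8.75%

8.75%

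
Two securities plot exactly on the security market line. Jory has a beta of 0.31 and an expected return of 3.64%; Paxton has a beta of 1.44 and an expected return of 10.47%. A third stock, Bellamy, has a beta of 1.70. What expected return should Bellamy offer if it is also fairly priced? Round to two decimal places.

MRP (SML slope) = (10.47% − 3.64%) / (1.44 − 0.31) = 6.83% / 1.13 = 6.0442%
R_f (intercept) = 3.64% − 0.31 × 6.0442% = 1.7663%
E(R_Bellamy) = R_f + β × MRP = 1.7663% + 1.70 × 6.0442% = 12.04%

12.04%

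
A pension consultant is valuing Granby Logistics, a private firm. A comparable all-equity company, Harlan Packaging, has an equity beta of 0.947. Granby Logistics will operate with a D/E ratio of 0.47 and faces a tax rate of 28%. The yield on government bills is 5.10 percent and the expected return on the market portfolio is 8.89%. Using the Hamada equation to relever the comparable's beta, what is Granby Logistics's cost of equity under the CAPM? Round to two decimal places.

9.90%

β_L = β_U × [1 + (1 − t)(D/E)] = 0.947 × [1 + (1 − 0.28) × 0.47]
    = 0.947 × [1 + 0.72 × 0.47] = 0.947 × 1.3384 = 1.2675
MRP = 8.89% − 5.10% = 3.79%
E(R) = R_f + β_L × MRP = 5.10% + 1.2675 × 3.79% = 9.90%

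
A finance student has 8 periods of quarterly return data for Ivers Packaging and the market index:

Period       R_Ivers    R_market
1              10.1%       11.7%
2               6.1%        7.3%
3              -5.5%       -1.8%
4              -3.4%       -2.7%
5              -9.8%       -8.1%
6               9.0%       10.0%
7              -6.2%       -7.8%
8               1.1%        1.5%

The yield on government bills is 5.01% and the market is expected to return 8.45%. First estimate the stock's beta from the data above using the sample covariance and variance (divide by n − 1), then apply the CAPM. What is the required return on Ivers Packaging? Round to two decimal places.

8.31%

Mean R_i = (10.1 + 6.1 − 5.5 − 3.4 − 9.8 + 9.0 − 6.2 + 1.1) / 8 = 0.1750%
Mean R_m = (11.7 + 7.3 − 1.8 − 2.7 − 8.1 + 10.0 − 7.8 + 1.5) / 8 = 1.2625%
Σ(R_i − R̄_i)(R_m − R̄_m) = 399.4025  ⇒  Cov = 399.4025 / 7 = 57.0575
Σ(R_m − R̄_m)² = 416.6588  ⇒  Var(R_m) = 416.6588 / 7 = 59.5227
β = Cov / Var(R_m) = 57.0575 / 59.5227 = 0.9586
MRP = 8.45% − 5.01% = 3.44%
E(R) = R_f + β × MRP = 5.01% + 0.9586 × 3.44% = 8.31%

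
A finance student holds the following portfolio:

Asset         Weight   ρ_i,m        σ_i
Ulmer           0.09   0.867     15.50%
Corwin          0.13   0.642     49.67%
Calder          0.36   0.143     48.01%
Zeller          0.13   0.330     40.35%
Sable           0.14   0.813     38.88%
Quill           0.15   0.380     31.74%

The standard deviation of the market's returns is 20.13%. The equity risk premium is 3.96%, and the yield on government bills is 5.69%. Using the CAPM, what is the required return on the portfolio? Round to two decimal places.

8.80%

β_Ulmer = 0.867 × 15.50% / 20.13% = 0.6676
β_Corwin = 0.642 × 49.67% / 20.13% = 1.5841
β_Calder = 0.143 × 48.01% / 20.13% = 0.3411
β_Zeller = 0.330 × 40.35% / 20.13% = 0.6615
β_Sable = 0.813 × 38.88% / 20.13% = 1.5703
β_Quill = 0.380 × 31.74% / 20.13% = 0.5992
β_P = Σ w_i β_i = 0.09×0.6676 + 0.13×1.5841 + 0.36×0.3411 + 0.13×0.6615 + 0.14×1.5703 + 0.15×0.5992 = 0.7845
E(R_P) = R_f + β_P × MRP = 5.69% + 0.7845 × 3.96% = 8.80%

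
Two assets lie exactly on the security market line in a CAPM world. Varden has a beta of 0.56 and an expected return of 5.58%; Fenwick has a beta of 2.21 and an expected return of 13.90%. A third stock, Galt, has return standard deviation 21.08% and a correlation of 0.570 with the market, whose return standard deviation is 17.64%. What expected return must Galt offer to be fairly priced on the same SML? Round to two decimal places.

6.19%

MRP = (13.90% − 5.58%) / (2.21 − 0.56) = 5.0424%
R_f = 5.58% − 0.56 × 5.0424% = 2.7563%
β_Galt = ρ·σ_i/σ_m = 0.570 × 21.08 / 17.64 = 0.6812
E(R_Galt) = R_f + β × MRP = 2.7563% + 0.6812 × 5.0424% = 6.19%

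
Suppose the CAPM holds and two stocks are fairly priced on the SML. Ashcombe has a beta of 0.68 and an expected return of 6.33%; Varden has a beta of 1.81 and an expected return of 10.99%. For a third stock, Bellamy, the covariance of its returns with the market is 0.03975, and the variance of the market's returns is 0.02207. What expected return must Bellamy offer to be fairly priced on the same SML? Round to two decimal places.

MRP = (10.99% − 6.33%) / (1.81 − 0.68) = 4.1239%
R_f = 6.33% − 0.68 × 4.1239% = 3.5257%
β_Bellamy = Cov / Var(R_m) = 0.03975 / 0.02207 = 1.8011
E(R_Bellamy) = R_f + β × MRP = 3.5257% + 1.8011 × 4.1239% = 10.95%

10.95%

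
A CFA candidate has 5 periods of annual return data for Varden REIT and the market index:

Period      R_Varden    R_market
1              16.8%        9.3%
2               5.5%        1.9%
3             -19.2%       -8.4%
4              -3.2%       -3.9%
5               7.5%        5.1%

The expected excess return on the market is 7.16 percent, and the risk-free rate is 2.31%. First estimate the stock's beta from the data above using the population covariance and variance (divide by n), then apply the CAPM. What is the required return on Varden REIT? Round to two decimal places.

15.74%

Mean R_i = (16.8 + 5.5 − 19.2 − 3.2 + 7.5) / 5 = 1.4800%
Mean R_m = (9.3 + 1.9 − 8.4 − 3.9 + 5.1) / 5 = 0.8000%
Σ(R_i − R̄_i)(R_m − R̄_m) = 372.7800  ⇒  Cov = 372.7800 / 5 = 74.5560
Σ(R_m − R̄_m)² = 198.6800  ⇒  Var(R_m) = 198.6800 / 5 = 39.7360
β = Cov / Var(R_m) = 74.5560 / 39.7360 = 1.8763
E(R) = R_f + β × MRP = 2.31% + 1.8763 × 7.16% = 15.74%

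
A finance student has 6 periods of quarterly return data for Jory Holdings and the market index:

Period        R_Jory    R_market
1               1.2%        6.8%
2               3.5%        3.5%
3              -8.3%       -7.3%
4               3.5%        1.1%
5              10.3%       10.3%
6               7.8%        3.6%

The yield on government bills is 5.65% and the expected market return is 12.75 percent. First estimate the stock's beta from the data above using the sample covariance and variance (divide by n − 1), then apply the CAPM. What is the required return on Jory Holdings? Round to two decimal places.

Mean R_i = (1.2 + 3.5 − 8.3 + 3.5 + 10.3 + 7.8) / 6 = 3.0000%
Mean R_m = (6.8 + 3.5 − 7.3 + 1.1 + 10.3 + 3.6) / 6 = 3.0000%
Σ(R_i − R̄_i)(R_m − R̄_m) = 165.0200  ⇒  Cov = 165.0200 / 5 = 33.0040
Σ(R_m − R̄_m)² = 178.0400  ⇒  Var(R_m) = 178.0400 / 5 = 35.6080
β = Cov / Var(R_m) = 33.0040 / 35.6080 = 0.9269
MRP = 12.75% − 5.65% = 7.10%
E(R) = R_f + β × MRP = 5.65% + 0.9269 × 7.10% = 12.23%

12.23%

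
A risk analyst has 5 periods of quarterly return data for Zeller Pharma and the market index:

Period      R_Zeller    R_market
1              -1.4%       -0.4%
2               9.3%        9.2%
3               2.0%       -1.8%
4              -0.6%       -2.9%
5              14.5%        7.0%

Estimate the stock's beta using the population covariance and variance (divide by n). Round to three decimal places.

1.100

Mean R_i = (-1.4 + 9.3 + 2.0 − 0.6 + 14.5) / 5 = 4.7600%
Mean R_m = (-0.4 + 9.2 − 1.8 − 2.9 + 7.0) / 5 = 2.2200%
Σ(R_i − R̄_i)(R_m − R̄_m) = 132.9240  ⇒  Cov = 132.9240 / 5 = 26.5848
Σ(R_m − R̄_m)² = 120.8080  ⇒  Var(R_m) = 120.8080 / 5 = 24.1616
β = Cov / Var(R_m) = 26.5848 / 24.1616 = 1.1003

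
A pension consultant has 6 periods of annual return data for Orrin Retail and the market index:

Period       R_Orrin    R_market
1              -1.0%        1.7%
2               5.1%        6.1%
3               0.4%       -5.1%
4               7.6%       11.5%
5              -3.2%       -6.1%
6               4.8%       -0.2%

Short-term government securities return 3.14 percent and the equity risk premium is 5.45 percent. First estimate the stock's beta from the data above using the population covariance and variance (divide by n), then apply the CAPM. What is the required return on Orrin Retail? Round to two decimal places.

Mean R_i = (-1.0 + 5.1 + 0.4 + 7.6 − 3.2 + 4.8) / 6 = 2.2833%
Mean R_m = (1.7 + 6.1 − 5.1 + 11.5 − 6.1 − 0.2) / 6 = 1.3167%
Σ(R_i − R̄_i)(R_m − R̄_m) = 115.2917  ⇒  Cov = 115.2917 / 6 = 19.2153
Σ(R_m − R̄_m)² = 225.2083  ⇒  Var(R_m) = 225.2083 / 6 = 37.5347
β = Cov / Var(R_m) = 19.2153 / 37.5347 = 0.5119
E(R) = R_f + β × MRP = 3.14% + 0.5119 × 5.45% = 5.93%

5.93%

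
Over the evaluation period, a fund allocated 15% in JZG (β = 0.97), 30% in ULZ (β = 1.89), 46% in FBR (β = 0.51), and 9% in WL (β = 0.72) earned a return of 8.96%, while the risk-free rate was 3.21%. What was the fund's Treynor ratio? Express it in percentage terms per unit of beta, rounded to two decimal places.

β_P = 0.15×0.97 + 0.30×1.89 + 0.46×0.51 + 0.09×0.72 = 1.0119
Treynor = (R_P − R_f) / β_P = (8.96% − 3.21%) / 1.0119 = 5.75% / 1.0119 = 5.68%

5.68%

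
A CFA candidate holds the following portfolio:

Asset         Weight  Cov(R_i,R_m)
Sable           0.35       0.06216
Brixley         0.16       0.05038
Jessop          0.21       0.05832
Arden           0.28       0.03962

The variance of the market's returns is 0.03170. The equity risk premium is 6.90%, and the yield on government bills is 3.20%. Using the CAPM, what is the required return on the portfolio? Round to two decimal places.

14.77%

β_Sable = 0.06216 / 0.03170 = 1.9609
β_Brixley = 0.05038 / 0.03170 = 1.5893
β_Jessop = 0.05832 / 0.03170 = 1.8397
β_Arden = 0.03962 / 0.03170 = 1.2498
β_P = Σ w_i β_i = 0.35×1.9609 + 0.16×1.5893 + 0.21×1.8397 + 0.28×1.2498 = 1.6769
E(R_P) = R_f + β_P × MRP = 3.20% + 1.6769 × 6.90% = 14.77%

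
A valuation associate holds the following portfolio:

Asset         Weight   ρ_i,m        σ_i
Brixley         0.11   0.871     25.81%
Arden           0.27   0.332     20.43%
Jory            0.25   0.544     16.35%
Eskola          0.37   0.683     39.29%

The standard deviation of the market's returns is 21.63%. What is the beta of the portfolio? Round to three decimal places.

β_Brixley = 0.871 × 25.81% / 21.63% = 1.0393
β_Arden = 0.332 × 20.43% / 21.63% = 0.3136
β_Jory = 0.544 × 16.35% / 21.63% = 0.4112
β_Eskola = 0.683 × 39.29% / 21.63% = 1.2406
β_P = Σ w_i β_i = 0.11×1.0393 + 0.27×0.3136 + 0.25×0.4112 + 0.37×1.2406 = 0.7608

0.761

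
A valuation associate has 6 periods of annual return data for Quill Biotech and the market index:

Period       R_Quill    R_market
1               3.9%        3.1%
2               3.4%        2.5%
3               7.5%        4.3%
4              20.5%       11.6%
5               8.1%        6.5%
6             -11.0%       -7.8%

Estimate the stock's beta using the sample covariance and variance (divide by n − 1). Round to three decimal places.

Mean R_i = (3.9 + 3.4 + 7.5 + 20.5 + 8.1 − 11.0) / 6 = 5.4000%
Mean R_m = (3.1 + 2.5 + 4.3 + 11.6 + 6.5 − 7.8) / 6 = 3.3667%
Σ(R_i − R̄_i)(R_m − R̄_m) = 320.0100  ⇒  Cov = 320.0100 / 5 = 64.0020
Σ(R_m − R̄_m)² = 203.9933  ⇒  Var(R_m) = 203.9933 / 5 = 40.7987
β = Cov / Var(R_m) = 64.0020 / 40.7987 = 1.5687

1.569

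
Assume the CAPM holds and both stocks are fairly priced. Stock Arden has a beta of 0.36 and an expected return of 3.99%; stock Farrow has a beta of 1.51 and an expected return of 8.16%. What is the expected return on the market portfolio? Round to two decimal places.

Both satisfy E(R) = R_f + β·MRP, so the slope of the SML is
MRP = (8.16% − 3.99%) / (1.51 − 0.36) = 4.17% / 1.15 = 3.6261%
R_f = E(R_Arden) − β_Arden·MRP = 3.99% − 0.36 × 3.6261% = 2.6846%
E(R_m) = R_f + MRP = 2.6846% + 3.6261% = 6.31%

6.31%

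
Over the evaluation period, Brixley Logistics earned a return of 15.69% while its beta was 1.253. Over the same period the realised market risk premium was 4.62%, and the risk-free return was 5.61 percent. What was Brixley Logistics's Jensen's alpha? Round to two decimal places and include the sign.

+4.29%

CAPM benchmark = R_f + β(R_m − R_f) = 5.61% + 1.253 × 4.62% = 11.39886%
α = actual − benchmark = 15.69% − 11.39886% = +4.29%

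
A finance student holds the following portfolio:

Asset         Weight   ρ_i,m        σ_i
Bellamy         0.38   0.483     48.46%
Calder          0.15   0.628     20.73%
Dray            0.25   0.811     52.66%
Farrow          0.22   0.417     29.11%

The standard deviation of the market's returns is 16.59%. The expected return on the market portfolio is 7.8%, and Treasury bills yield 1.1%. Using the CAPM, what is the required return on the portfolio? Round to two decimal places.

β_Bellamy = 0.483 × 48.46% / 16.59% = 1.4109
β_Calder = 0.628 × 20.73% / 16.59% = 0.7847
β_Dray = 0.811 × 52.66% / 16.59% = 2.5743
β_Farrow = 0.417 × 29.11% / 16.59% = 0.7317
β_P = Σ w_i β_i = 0.38×1.4109 + 0.15×0.7847 + 0.25×2.5743 + 0.22×0.7317 = 1.4584
MRP = 7.8% − 1.1% = 6.70%
E(R_P) = R_f + β_P × MRP = 1.1% + 1.4584 × 6.7% = 10.87%

10.87%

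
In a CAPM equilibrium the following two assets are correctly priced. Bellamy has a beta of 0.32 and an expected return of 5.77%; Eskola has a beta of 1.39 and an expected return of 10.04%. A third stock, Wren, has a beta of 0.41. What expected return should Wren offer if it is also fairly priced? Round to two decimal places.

MRP (SML slope) = (10.04% − 5.77%) / (1.39 − 0.32) = 4.27% / 1.07 = 3.9907%
R_f (intercept) = 5.77% − 0.32 × 3.9907% = 4.4930%
E(R_Wren) = R_f + β × MRP = 4.4930% + 0.41 × 3.9907% = 6.13%

6.13%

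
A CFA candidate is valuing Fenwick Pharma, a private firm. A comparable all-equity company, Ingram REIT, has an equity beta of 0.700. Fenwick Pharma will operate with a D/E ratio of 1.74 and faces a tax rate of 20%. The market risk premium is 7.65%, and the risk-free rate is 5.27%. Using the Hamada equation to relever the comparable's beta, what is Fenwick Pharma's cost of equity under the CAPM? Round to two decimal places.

β_L = β_U × [1 + (1 − t)(D/E)] = 0.700 × [1 + (1 − 0.20) × 1.74]
    = 0.700 × [1 + 0.80 × 1.74] = 0.700 × 2.3920 = 1.6744
E(R) = R_f + β_L × MRP = 5.27% + 1.6744 × 7.65% = 18.08%

18.08%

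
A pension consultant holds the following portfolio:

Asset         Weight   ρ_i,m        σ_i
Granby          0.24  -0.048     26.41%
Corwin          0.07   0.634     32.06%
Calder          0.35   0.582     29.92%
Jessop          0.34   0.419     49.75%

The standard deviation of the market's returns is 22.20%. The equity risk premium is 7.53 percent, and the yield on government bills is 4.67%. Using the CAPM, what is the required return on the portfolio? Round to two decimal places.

9.52%

β_Granby = -0.048 × 26.41% / 22.20% = -0.0571
β_Corwin = 0.634 × 32.06% / 22.20% = 0.9156
β_Calder = 0.582 × 29.92% / 22.20% = 0.7844
β_Jessop = 0.419 × 49.75% / 22.20% = 0.9390
β_P = Σ w_i β_i = 0.24×-0.0571 + 0.07×0.9156 + 0.35×0.7844 + 0.34×0.9390 = 0.6442
E(R_P) = R_f + β_P × MRP = 4.67% + 0.6442 × 7.53% = 9.52%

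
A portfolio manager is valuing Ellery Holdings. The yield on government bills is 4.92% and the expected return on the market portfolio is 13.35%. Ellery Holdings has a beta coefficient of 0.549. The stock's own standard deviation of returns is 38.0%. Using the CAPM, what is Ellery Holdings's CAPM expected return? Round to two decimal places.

Market risk premium = E(R_m) − R_f = 13.35% − 4.92% = 8.43%
E(R) = R_f + β × MRP = 4.92% + 0.549 × 8.43% = 9.55%

9.55%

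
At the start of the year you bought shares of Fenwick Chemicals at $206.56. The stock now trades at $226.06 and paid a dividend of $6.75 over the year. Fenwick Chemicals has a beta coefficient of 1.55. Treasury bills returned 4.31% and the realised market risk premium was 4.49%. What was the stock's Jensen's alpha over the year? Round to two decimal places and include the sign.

Realised HPR = (P1 + D1 − P0) / P0 = (226.06 + 6.75 − 206.56) / 206.56 = 26.25 / 206.56 = 12.7082%
CAPM required = R_f + β·MRP = 4.31% + 1.55 × 4.49% = 11.2695%
α = realised − required = 12.7082% − 11.2695% = +1.44%

+1.44%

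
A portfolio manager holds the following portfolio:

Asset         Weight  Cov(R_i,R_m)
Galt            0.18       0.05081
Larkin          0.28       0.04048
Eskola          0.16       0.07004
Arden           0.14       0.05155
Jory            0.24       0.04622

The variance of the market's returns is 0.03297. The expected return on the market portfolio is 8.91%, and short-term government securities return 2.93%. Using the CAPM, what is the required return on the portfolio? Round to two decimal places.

12.00%

β_Galt = 0.05081 / 0.03297 = 1.5411
β_Larkin = 0.04048 / 0.03297 = 1.2278
β_Eskola = 0.07004 / 0.03297 = 2.1244
β_Arden = 0.05155 / 0.03297 = 1.5635
β_Jory = 0.04622 / 0.03297 = 1.4019
β_P = Σ w_i β_i = 0.18×1.5411 + 0.28×1.2278 + 0.16×2.1244 + 0.14×1.5635 + 0.24×1.4019 = 1.5164
MRP = 8.91% − 2.93% = 5.98%
E(R_P) = R_f + β_P × MRP = 2.93% + 1.5164 × 5.98% = 12.00%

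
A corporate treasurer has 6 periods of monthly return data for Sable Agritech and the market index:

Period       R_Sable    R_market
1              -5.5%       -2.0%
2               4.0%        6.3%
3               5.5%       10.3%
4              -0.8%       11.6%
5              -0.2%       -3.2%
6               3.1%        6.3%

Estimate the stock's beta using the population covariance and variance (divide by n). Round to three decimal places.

0.387

Mean R_i = (-5.5 + 4.0 + 5.5 − 0.8 − 0.2 + 3.1) / 6 = 1.0167%
Mean R_m = (-2.0 + 6.3 + 10.3 + 11.6 − 3.2 + 6.3) / 6 = 4.8833%
Σ(R_i − R̄_i)(R_m − R̄_m) = 73.9517  ⇒  Cov = 73.9517 / 6 = 12.3253
Σ(R_m − R̄_m)² = 191.1883  ⇒  Var(R_m) = 191.1883 / 6 = 31.8647
β = Cov / Var(R_m) = 12.3253 / 31.8647 = 0.3868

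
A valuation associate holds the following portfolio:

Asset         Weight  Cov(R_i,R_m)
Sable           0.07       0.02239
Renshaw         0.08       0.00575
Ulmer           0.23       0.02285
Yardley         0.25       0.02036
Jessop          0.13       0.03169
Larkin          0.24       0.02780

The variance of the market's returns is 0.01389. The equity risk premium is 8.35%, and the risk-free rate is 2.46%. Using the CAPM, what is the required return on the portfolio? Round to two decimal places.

16.39%

β_Sable = 0.02239 / 0.01389 = 1.6120
β_Renshaw = 0.00575 / 0.01389 = 0.4140
β_Ulmer = 0.02285 / 0.01389 = 1.6451
β_Yardley = 0.02036 / 0.01389 = 1.4658
β_Jessop = 0.03169 / 0.01389 = 2.2815
β_Larkin = 0.02780 / 0.01389 = 2.0014
β_P = Σ w_i β_i = 0.07×1.6120 + 0.08×0.4140 + 0.23×1.6451 + 0.25×1.4658 + 0.13×2.2815 + 0.24×2.0014 = 1.6677
E(R_P) = R_f + β_P × MRP = 2.46% + 1.6677 × 8.35% = 16.39%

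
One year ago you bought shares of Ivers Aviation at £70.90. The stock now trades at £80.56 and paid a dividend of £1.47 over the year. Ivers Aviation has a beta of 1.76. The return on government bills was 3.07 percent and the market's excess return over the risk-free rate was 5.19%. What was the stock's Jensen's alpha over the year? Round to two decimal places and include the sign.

+3.49%

Realised HPR = (P1 + D1 − P0) / P0 = (80.56 + 1.47 − 70.90) / 70.90 = 11.13 / 70.90 = 15.6982%
CAPM required = R_f + β·MRP = 3.07% + 1.76 × 5.19% = 12.2044%
α = realised − required = 15.6982% − 12.2044% = +3.49%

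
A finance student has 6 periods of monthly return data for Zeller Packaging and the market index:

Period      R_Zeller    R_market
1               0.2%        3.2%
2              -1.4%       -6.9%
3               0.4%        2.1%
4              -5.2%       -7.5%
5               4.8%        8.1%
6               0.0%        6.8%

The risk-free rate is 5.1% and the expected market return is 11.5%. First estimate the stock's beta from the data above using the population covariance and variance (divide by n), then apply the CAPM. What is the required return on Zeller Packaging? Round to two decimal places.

Mean R_i = (0.2 − 1.4 + 0.4 − 5.2 + 4.8 + 0.0) / 6 = -0.2000%
Mean R_m = (3.2 − 6.9 + 2.1 − 7.5 + 8.1 + 6.8) / 6 = 0.9667%
Σ(R_i − R̄_i)(R_m − R̄_m) = 90.1800  ⇒  Cov = 90.1800 / 6 = 15.0300
Σ(R_m − R̄_m)² = 224.7533  ⇒  Var(R_m) = 224.7533 / 6 = 37.4589
β = Cov / Var(R_m) = 15.0300 / 37.4589 = 0.4012
MRP = 11.5% − 5.1% = 6.40%
E(R) = R_f + β × MRP = 5.1% + 0.4012 × 6.4% = 7.67%

7.67%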